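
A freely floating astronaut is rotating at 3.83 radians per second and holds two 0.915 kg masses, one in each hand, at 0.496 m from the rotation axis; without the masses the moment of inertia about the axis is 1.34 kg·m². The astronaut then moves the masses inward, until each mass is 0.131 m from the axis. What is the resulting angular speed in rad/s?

ω₂ ≈ 5.00 rad/s

With no external torque about the axis, L is conserved: I₁ω₁ = I₂ω₂.
I₁ = 1.34 + 2(0.915)(0.496)² = 1.790 kg·m²; I₂ = 1.34 + 2(0.915)(0.131)² = 1.371 kg·m².
ω₂ = I₁ω₁ / I₂ = (1.790)(3.83 rad/s) / (1.371) = 5.000 rad/s.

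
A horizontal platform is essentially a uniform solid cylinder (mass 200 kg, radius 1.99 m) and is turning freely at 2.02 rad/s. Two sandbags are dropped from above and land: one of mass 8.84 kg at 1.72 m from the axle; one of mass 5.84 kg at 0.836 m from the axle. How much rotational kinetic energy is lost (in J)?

energy lost ≈ 57.3 J

The added mass arrives with no angular momentum about the axle, and any external torque about the axle is negligible, so the system's angular momentum is conserved.
I_p = ½(200)(1.99)² = 396.0 kg·m².
Added inertia Σmr² = (8.84)(1.72)² + (5.84)(0.836)² = 30.23 kg·m²; I_f = 396.0 + 30.23 = 426.2 kg·m².
ω_f = I_p ω_i / I_f = (396.0)(2.02) / 426.2 = 1.877 rad/s.
KE_i = ½(396.0)(2.020 rad/s)² = 807.9 J; KE_f = ½(426.2)(1.877)² = 750.6 J.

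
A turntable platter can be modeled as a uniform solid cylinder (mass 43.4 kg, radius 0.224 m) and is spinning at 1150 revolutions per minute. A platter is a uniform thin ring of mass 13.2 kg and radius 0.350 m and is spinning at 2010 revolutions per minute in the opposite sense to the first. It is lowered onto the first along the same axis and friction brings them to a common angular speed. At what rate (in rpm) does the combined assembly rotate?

The coupling torques are internal; angular momentum about the shared axis is conserved.
Moments of inertia: I_A = ½(43.4)(0.224)² = 1.089 kg·m²; I_B = (13.2)(0.350)² = 1.617 kg·m².
Taking A's sense as positive: L = (1.089)(1150) − (1.617)(2010) = -1998 kg·m²·rpm.
Combined I = 1.089 + 1.617 = 2.706 kg·m².
ω_f = L / I = -1998 / 2.706 = -738.4 rpm.

|ω_f| ≈ 738 rpm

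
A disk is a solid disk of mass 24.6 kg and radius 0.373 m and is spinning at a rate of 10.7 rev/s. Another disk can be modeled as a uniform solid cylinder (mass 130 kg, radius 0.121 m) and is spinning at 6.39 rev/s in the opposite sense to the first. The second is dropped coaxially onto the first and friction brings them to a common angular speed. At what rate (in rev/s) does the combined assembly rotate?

No external torque acts about the common axis, so total angular momentum is conserved.
Moments of inertia: I_A = ½(24.6)(0.373)² = 1.711 kg·m²; I_B = ½(130)(0.121)² = 0.9517 kg·m².
Taking A's sense as positive: L = (1.711)(10.7) − (0.9517)(6.39) = 12.23 kg·m²·rev/s.
Combined I = 1.711 + 0.9517 = 2.663 kg·m².
ω_f = L / I = 12.23 / 2.663 = 4.593 rev/s.

|ω_f| ≈ 4.59 rev/s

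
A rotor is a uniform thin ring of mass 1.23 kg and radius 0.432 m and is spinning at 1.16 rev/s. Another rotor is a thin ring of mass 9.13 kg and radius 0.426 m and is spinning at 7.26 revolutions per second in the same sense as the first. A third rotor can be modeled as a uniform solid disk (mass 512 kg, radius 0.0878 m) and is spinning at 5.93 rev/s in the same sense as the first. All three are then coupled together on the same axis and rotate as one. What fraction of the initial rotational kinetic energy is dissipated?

The coupling torques are internal; angular momentum about the shared axis is conserved.
Moments of inertia: I_A = (1.23)(0.432)² = 0.2295 kg·m²; I_B = (9.13)(0.426)² = 1.657 kg·m²; I_C = ½(512)(0.0878)² = 1.973 kg·m².
Taking A's sense as positive: L = (0.2295)(1.16) + (1.657)(7.26) + (1.973)(5.93) = 24.00 kg·m²·rev/s.
Combined I = 0.2295 + 1.657 + 1.973 = 3.860 kg·m².
ω_f = L / I = 24.00 / 3.860 = 6.217 rev/s.
KE_i = ½ΣIω² = 3100 J; KE_f = ½(3.860)(39.06)² = 2945 J.
Fraction dissipated = (KE_i − KE_f)/KE_i = 0.04989.

fraction ≈ 0.0499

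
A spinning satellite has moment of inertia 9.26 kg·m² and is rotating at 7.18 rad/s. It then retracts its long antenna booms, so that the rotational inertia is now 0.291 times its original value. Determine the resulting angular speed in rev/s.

Angular momentum about the spin axis is conserved since the torque about it is zero.
I₂ = 0.291 × 9.26 = 2.695 kg·m².
ω₂ = I₁ω₁ / I₂ = (9.260)(7.18 rad/s) / (2.695) = 24.67 rad/s = 3.927 rev/s.

ω₂ ≈ 3.93 rev/s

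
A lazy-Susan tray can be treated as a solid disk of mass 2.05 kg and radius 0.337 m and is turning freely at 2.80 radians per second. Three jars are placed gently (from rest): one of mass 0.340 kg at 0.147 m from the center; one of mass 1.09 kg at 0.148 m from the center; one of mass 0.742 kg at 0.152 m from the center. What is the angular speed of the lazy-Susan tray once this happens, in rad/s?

No external torque acts about the center; L_before = L_after.
I_p = ½(2.05)(0.337)² = 0.1164 kg·m².
Added inertia Σmr² = (0.340)(0.147)² + (1.09)(0.148)² + (0.742)(0.152)² = 0.04837 kg·m²; I_f = 0.1164 + 0.04837 = 0.1648 kg·m².
ω_f = I_p ω_i / I_f = (0.1164)(2.80) / 0.1648 = 1.978 rad/s.

ω_f ≈ 1.98 rad/s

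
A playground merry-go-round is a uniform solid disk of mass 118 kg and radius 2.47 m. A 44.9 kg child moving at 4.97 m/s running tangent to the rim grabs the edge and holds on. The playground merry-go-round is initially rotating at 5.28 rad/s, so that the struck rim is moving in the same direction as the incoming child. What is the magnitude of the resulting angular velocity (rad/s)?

About the axle the impulsive forces during the collision are internal, so angular momentum about that axis is conserved.
I_p = ½(118)(2.47)² = 360.0 kg·m². Taking the sense of the child's angular momentum as positive, L_{child} = m v R = (44.9)(4.97)(2.47) = 551.2 kg·m²/s.
L_i = +I_p ω_p + m v R = +(360.0)(5.28) + 551.2 = 2452 kg·m²/s.
After sticking, I_f = I_p + m R² = 360.0 + (44.9)(2.47)² = 633.9 kg·m².
ω_f = L_i / I_f = 2452 / 633.9 = 3.868 rad/s.

|ω_f| ≈ 3.87 rad/s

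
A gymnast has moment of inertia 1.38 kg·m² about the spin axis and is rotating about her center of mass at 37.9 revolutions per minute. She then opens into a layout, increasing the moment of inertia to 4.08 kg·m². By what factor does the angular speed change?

ω₂/ω₁ ≈ 0.338

No external torque acts about the spin axis, so angular momentum is conserved.
ω₂/ω₁ = I₁/I₂ = 1.380 / 4.080 = 0.3382.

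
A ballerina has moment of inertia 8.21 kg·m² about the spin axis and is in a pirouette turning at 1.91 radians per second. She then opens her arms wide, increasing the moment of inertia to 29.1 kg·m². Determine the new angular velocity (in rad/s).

ω₂ ≈ 0.539 rad/s

No external torque acts about the spin axis, so angular momentum is conserved.
ω₂ = I₁ω₁ / I₂ = (8.210)(1.91 rad/s) / (29.10) = 0.5389 rad/s.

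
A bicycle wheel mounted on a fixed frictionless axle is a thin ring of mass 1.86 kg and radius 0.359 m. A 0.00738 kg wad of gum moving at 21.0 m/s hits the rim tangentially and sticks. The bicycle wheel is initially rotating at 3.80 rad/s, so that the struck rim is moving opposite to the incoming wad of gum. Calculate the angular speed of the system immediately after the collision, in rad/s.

|ω_f| ≈ 3.55 rad/s

The axle reaction passes through the axle and exerts no torque about it; angular momentum about the axle is conserved through the impact.
I_p = (1.86)(0.359)² = 0.2397 kg·m². Taking the sense of the wad of gum's angular momentum as positive, L_{wad} = m v R = (0.00738)(21.0)(0.359) = 0.05564 kg·m²/s.
L_i = −I_p ω_p + m v R = −(0.2397)(3.80) + 0.05564 = -0.8553 kg·m²/s.
After sticking, I_f = I_p + m R² = 0.2397 + (0.00738)(0.359)² = 0.2407 kg·m².
ω_f = L_i / I_f = -0.8553 / 0.2407 = -3.554 rad/s.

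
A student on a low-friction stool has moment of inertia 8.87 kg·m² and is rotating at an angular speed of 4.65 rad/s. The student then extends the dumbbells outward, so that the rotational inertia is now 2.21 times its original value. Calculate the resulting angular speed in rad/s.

ω₂ ≈ 2.10 rad/s

Angular momentum about the spin axis is conserved since the torque about it is zero.
I₂ = 2.21 × 8.87 = 19.60 kg·m².
ω₂ = I₁ω₁ / I₂ = (8.870)(4.65 rad/s) / (19.60) = 2.104 rad/s.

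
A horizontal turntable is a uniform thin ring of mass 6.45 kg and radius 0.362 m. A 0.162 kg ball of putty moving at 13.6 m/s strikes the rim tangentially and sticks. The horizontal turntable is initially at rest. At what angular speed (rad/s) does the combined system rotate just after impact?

About the axle the impulsive forces during the collision are internal, so angular momentum about that axis is conserved.
I_p = (6.45)(0.362)² = 0.8452 kg·m². Taking the sense of the ball of putty's angular momentum as positive, L_{ball} = m v R = (0.162)(13.6)(0.362) = 0.7976 kg·m²/s.
L_i = 0 + 0.7976 = 0.7976 kg·m²/s.
After sticking, I_f = I_p + m R² = 0.8452 + (0.162)(0.362)² = 0.8665 kg·m².
ω_f = L_i / I_f = 0.7976 / 0.8665 = 0.9205 rad/s.

|ω_f| ≈ 0.920 rad/s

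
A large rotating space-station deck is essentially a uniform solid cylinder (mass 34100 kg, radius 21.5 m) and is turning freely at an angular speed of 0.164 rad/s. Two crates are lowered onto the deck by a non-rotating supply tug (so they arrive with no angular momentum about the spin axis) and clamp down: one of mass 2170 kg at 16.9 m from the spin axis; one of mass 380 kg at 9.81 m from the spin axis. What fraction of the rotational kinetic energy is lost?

The added mass arrives with no angular momentum about the spin axis, and any external torque about the spin axis is negligible, so the system's angular momentum is conserved.
I_p = ½(34100)(21.5)² = 7.881e+06 kg·m².
Added inertia Σmr² = (2170)(16.9)² + (380)(9.81)² = 6.563e+05 kg·m²; I_f = 7.881e+06 + 6.563e+05 = 8.538e+06 kg·m².
ω_f = I_p ω_i / I_f = (7.881e+06)(0.164) / 8.538e+06 = 0.1514 rad/s.
KE_i = ½(7.881e+06)(0.1640 rad/s)² = 1.060e+05 J; KE_f = ½(8.538e+06)(0.1514)² = 97840 J.
Fraction lost = 0.07688.

fraction ≈ 0.0769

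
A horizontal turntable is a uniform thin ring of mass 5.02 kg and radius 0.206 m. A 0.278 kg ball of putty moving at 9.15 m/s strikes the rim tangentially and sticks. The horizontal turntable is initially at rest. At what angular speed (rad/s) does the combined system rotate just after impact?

|ω_f| ≈ 2.33 rad/s

The axle reaction passes through the axle and exerts no torque about it; angular momentum about the axle is conserved through the impact.
I_p = (5.02)(0.206)² = 0.2130 kg·m². Taking the sense of the ball of putty's angular momentum as positive, L_{ball} = m v R = (0.278)(9.15)(0.206) = 0.5240 kg·m²/s.
L_i = 0 + 0.5240 = 0.5240 kg·m²/s.
After sticking, I_f = I_p + m R² = 0.2130 + (0.278)(0.206)² = 0.2248 kg·m².
ω_f = L_i / I_f = 0.5240 / 0.2248 = 2.331 rad/s.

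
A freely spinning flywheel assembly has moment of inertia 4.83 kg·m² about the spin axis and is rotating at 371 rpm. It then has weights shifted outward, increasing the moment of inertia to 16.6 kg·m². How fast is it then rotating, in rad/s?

ω₂ ≈ 11.3 rad/s

Angular momentum about the spin axis is conserved since the torque about it is zero.
ω₂ = I₁ω₁ / I₂ = (4.830)(371 rpm) / (16.60) = 107.9 rpm = 11.30 rad/s.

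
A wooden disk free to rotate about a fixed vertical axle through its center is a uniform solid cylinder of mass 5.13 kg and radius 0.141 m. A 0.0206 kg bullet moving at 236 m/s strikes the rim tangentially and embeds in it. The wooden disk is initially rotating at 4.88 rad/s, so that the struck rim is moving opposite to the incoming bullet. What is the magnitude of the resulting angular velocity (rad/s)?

|ω_f| ≈ 8.49 rad/s

About the axle the impulsive forces during the collision are internal, so angular momentum about that axis is conserved.
I_p = ½(5.13)(0.141)² = 0.05099 kg·m². Taking the sense of the bullet's angular momentum as positive, L_{bullet} = m v R = (0.0206)(236)(0.141) = 0.6855 kg·m²/s.
L_i = −I_p ω_p + m v R = −(0.05099)(4.88) + 0.6855 = 0.4366 kg·m²/s.
After sticking, I_f = I_p + m R² = 0.05099 + (0.0206)(0.141)² = 0.05140 kg·m².
ω_f = L_i / I_f = 0.4366 / 0.05140 = 8.494 rad/s.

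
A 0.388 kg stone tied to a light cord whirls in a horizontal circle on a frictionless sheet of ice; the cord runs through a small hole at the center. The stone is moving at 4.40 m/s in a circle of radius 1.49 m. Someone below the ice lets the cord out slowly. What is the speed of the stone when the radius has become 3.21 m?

Central (radial) force ⇒ zero torque about the center ⇒ m v r is constant.
v₂ = v₁ r₁ / r₂ = (4.40)(1.49) / (3.21) = 2.042 m/s.

v₂ ≈ 2.04 m/s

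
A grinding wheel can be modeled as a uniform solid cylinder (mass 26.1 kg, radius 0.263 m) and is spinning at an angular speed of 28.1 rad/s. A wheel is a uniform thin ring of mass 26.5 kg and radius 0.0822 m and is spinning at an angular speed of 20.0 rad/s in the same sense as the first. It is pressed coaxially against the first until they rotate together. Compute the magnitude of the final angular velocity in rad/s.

The coupling torques are internal; angular momentum about the shared axis is conserved.
Moments of inertia: I_A = ½(26.1)(0.263)² = 0.9027 kg·m²; I_B = (26.5)(0.0822)² = 0.1791 kg·m².
Taking A's sense as positive: L = (0.9027)(28.1) + (0.1791)(20.0) = 28.95 kg·m²·rad/s.
Combined I = 0.9027 + 0.1791 = 1.082 kg·m².
ω_f = L / I = 28.95 / 1.082 = 26.76 rad/s.

|ω_f| ≈ 26.8 rad/s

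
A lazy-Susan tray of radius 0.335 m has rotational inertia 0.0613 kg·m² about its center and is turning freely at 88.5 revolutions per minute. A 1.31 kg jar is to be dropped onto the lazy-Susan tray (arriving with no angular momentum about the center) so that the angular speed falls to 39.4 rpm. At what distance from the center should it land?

No external torque acts about the center; L_before = L_after.
I_p ω_i = (I_p + m r²) ω_f ⇒ m r² = I_p(ω_i/ω_f − 1) = 0.06130(88.5/39.4 − 1) = 0.07639 kg·m².
r = √(0.07639/1.31) = 0.2415 m.

r ≈ 0.241 m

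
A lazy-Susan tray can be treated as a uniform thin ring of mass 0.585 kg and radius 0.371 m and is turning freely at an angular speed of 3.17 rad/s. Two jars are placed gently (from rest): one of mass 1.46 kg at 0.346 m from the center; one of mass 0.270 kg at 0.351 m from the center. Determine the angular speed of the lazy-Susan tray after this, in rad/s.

No external torque acts about the center; L_before = L_after.
I_p = (0.585)(0.371)² = 0.08052 kg·m².
Added inertia Σmr² = (1.46)(0.346)² + (0.270)(0.351)² = 0.2080 kg·m²; I_f = 0.08052 + 0.2080 = 0.2886 kg·m².
ω_f = I_p ω_i / I_f = (0.08052)(3.17) / 0.2886 = 0.8845 rad/s.

ω_f ≈ 0.885 rad/s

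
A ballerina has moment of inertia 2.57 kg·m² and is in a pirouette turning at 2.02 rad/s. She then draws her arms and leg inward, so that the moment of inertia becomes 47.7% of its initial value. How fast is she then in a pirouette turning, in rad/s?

Angular momentum about the spin axis is conserved since the torque about it is zero.
I₂ = 0.477 × 2.57 = 1.226 kg·m².
ω₂ = I₁ω₁ / I₂ = (2.570)(2.02 rad/s) / (1.226) = 4.235 rad/s.

ω₂ ≈ 4.23 rad/s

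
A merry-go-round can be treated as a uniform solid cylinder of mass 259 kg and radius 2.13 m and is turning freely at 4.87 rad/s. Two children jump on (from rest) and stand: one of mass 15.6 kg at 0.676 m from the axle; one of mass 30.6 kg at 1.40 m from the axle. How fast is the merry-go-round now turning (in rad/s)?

ω_f ≈ 4.37 rad/s

No external torque acts about the axle; L_before = L_after.
I_p = ½(259)(2.13)² = 587.5 kg·m².
Added inertia Σmr² = (15.6)(0.676)² + (30.6)(1.40)² = 67.10 kg·m²; I_f = 587.5 + 67.10 = 654.6 kg·m².
ω_f = I_p ω_i / I_f = (587.5)(4.87) / 654.6 = 4.371 rad/s.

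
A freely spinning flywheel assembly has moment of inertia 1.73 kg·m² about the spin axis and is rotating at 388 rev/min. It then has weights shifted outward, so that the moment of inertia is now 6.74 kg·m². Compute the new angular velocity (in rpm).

No external torque acts about the spin axis, so angular momentum is conserved.
ω₂ = I₁ω₁ / I₂ = (1.730)(388 rpm) / (6.740) = 99.59 rpm.

ω₂ ≈ 99.6 rpm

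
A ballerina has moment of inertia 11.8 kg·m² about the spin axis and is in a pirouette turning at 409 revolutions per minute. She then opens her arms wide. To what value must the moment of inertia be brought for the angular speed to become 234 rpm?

With no external torque about the axis, L is conserved: I₁ω₁ = I₂ω₂.
I₂ = I₁ω₁ / ω₂ = (11.8)(409) / (234) = 20.62 kg·m².

I₂ ≈ 20.6 kg·m²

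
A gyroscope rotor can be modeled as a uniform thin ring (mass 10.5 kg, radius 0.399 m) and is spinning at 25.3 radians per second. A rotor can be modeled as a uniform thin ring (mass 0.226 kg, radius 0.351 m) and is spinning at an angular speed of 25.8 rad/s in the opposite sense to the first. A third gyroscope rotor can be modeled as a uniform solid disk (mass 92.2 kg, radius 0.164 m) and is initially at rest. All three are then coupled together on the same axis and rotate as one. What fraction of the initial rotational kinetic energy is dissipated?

fraction ≈ 0.460

No external torque acts about the common axis, so total angular momentum is conserved.
Moments of inertia: I_A = (10.5)(0.399)² = 1.672 kg·m²; I_B = (0.226)(0.351)² = 0.02784 kg·m²; I_C = ½(92.2)(0.164)² = 1.240 kg·m².
Taking A's sense as positive: L = (1.672)(25.3) − (0.02784)(25.8) = 41.57 kg·m²·rad/s.
Combined I = 1.672 + 0.02784 + 1.240 = 2.939 kg·m².
ω_f = L / I = 41.57 / 2.939 = 14.14 rad/s.
KE_i = ½ΣIω² = 544.3 J; KE_f = ½(2.939)(14.14)² = 294.0 J.
Fraction dissipated = (KE_i − KE_f)/KE_i = 0.4598.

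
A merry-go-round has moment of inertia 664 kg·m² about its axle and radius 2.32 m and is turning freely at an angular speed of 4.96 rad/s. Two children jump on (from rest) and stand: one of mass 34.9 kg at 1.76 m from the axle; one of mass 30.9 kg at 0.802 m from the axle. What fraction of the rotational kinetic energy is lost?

No external torque acts about the axle; L_before = L_after.
Added inertia Σmr² = (34.9)(1.76)² + (30.9)(0.802)² = 128.0 kg·m²; I_f = 664.0 + 128.0 = 792.0 kg·m².
ω_f = I_p ω_i / I_f = (664.0)(4.96) / 792.0 = 4.158 rad/s.
KE_i = ½(664.0)(4.960 rad/s)² = 8168 J; KE_f = ½(792.0)(4.158)² = 6848 J.
Fraction lost = 0.1616.

fraction ≈ 0.162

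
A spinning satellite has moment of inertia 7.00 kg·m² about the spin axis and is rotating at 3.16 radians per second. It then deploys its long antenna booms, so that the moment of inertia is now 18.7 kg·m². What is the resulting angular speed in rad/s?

ω₂ ≈ 1.18 rad/s

No external torque acts about the spin axis, so angular momentum is conserved.
ω₂ = I₁ω₁ / I₂ = (7.000)(3.16 rad/s) / (18.70) = 1.183 rad/s.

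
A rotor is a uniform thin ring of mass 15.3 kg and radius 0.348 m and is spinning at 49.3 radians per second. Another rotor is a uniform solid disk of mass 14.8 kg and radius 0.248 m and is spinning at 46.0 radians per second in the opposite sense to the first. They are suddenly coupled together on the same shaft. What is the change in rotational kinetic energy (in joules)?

ΔKE ≈ -1660 J

The coupling torques are internal; angular momentum about the shared axis is conserved.
Moments of inertia: I_A = (15.3)(0.348)² = 1.853 kg·m²; I_B = ½(14.8)(0.248)² = 0.4551 kg·m².
Taking A's sense as positive: L = (1.853)(49.3) − (0.4551)(46.0) = 70.41 kg·m²·rad/s.
Combined I = 1.853 + 0.4551 = 2.308 kg·m².
ω_f = L / I = 70.41 / 2.308 = 30.51 rad/s.
KE_i = ½ΣIω² = 2733 J; KE_f = ½(2.308)(30.51)² = 1074 J.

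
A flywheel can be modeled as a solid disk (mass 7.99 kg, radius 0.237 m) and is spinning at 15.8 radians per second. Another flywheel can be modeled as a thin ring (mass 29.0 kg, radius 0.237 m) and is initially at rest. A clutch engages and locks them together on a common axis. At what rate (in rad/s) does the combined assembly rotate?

No external torque acts about the common axis, so total angular momentum is conserved.
Moments of inertia: I_A = ½(7.99)(0.237)² = 0.2244 kg·m²; I_B = (29.0)(0.237)² = 1.629 kg·m².
Taking A's sense as positive: L = (0.2244)(15.8) = 3.545 kg·m²·rad/s.
Combined I = 0.2244 + 1.629 = 1.853 kg·m².
ω_f = L / I = 3.545 / 1.853 = 1.913 rad/s.

|ω_f| ≈ 1.91 rad/s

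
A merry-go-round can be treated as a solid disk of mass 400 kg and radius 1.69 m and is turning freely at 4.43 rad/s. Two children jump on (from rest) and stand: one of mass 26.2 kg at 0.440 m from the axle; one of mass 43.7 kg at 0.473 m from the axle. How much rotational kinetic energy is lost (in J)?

energy lost ≈ 142 J

No external torque acts about the axle; L_before = L_after.
I_p = ½(400)(1.69)² = 571.2 kg·m².
Added inertia Σmr² = (26.2)(0.440)² + (43.7)(0.473)² = 14.85 kg·m²; I_f = 571.2 + 14.85 = 586.1 kg·m².
ω_f = I_p ω_i / I_f = (571.2)(4.43) / 586.1 = 4.318 rad/s.
KE_i = ½(571.2)(4.430 rad/s)² = 5605 J; KE_f = ½(586.1)(4.318)² = 5463 J.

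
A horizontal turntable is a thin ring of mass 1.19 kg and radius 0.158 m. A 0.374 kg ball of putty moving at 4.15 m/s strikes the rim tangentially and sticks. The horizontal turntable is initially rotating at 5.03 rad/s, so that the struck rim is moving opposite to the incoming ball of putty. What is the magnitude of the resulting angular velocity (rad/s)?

|ω_f| ≈ 2.45 rad/s

About the axle the impulsive forces during the collision are internal, so angular momentum about that axis is conserved.
I_p = (1.19)(0.158)² = 0.02971 kg·m². Taking the sense of the ball of putty's angular momentum as positive, L_{ball} = m v R = (0.374)(4.15)(0.158) = 0.2452 kg·m²/s.
L_i = −I_p ω_p + m v R = −(0.02971)(5.03) + 0.2452 = 0.09580 kg·m²/s.
After sticking, I_f = I_p + m R² = 0.02971 + (0.374)(0.158)² = 0.03904 kg·m².
ω_f = L_i / I_f = 0.09580 / 0.03904 = 2.454 rad/s.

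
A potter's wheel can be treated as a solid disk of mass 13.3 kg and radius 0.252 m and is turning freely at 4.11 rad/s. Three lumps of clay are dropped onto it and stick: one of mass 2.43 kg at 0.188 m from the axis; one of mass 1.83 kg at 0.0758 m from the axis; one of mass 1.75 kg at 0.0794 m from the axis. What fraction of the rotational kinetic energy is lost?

No external torque acts about the axis; L_before = L_after.
I_p = ½(13.3)(0.252)² = 0.4223 kg·m².
Added inertia Σmr² = (2.43)(0.188)² + (1.83)(0.0758)² + (1.75)(0.0794)² = 0.1074 kg·m²; I_f = 0.4223 + 0.1074 = 0.5297 kg·m².
ω_f = I_p ω_i / I_f = (0.4223)(4.11) / 0.5297 = 3.276 rad/s.
KE_i = ½(0.4223)(4.110 rad/s)² = 3.567 J; KE_f = ½(0.5297)(3.276)² = 2.843 J.
Fraction lost = 0.2028.

fraction ≈ 0.203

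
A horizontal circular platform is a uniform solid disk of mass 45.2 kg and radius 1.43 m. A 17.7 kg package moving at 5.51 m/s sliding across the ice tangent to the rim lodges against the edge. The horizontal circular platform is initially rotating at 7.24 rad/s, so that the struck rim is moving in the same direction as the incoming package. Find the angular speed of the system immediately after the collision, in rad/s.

|ω_f| ≈ 5.75 rad/s

About the central axle the impulsive forces during the collision are internal, so angular momentum about that axis is conserved.
I_p = ½(45.2)(1.43)² = 46.21 kg·m². Taking the sense of the package's angular momentum as positive, L_{package} = m v R = (17.7)(5.51)(1.43) = 139.5 kg·m²/s.
L_i = +I_p ω_p + m v R = +(46.21)(7.24) + 139.5 = 474.1 kg·m²/s.
After sticking, I_f = I_p + m R² = 46.21 + (17.7)(1.43)² = 82.41 kg·m².
ω_f = L_i / I_f = 474.1 / 82.41 = 5.752 rad/s.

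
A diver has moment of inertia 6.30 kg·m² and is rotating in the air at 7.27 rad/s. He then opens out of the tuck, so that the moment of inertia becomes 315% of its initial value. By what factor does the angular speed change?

ω₂/ω₁ ≈ 0.317

With no external torque about the axis, L is conserved: I₁ω₁ = I₂ω₂.
I₂ = 3.15 × 6.30 = 19.84 kg·m².
ω₂/ω₁ = I₁/I₂ = 6.300 / 19.84 = 0.3175.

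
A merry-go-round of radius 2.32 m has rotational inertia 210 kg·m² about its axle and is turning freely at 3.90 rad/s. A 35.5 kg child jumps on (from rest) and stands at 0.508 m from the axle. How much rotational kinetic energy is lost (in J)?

energy lost ≈ 66.8 J

The added mass arrives with no angular momentum about the axle, and any external torque about the axle is negligible, so the system's angular momentum is conserved.
Added inertia Σmr² = (35.5)(0.508)² = 9.161 kg·m²; I_f = 210.0 + 9.161 = 219.2 kg·m².
ω_f = I_p ω_i / I_f = (210.0)(3.90) / 219.2 = 3.737 rad/s.
KE_i = ½(210.0)(3.900 rad/s)² = 1597 J; KE_f = ½(219.2)(3.737)² = 1530 J.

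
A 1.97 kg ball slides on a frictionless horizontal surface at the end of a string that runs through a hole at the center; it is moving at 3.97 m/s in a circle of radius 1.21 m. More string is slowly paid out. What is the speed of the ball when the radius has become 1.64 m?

Central (radial) force ⇒ zero torque about the center ⇒ m v r is constant.
v₂ = v₁ r₁ / r₂ = (3.97)(1.21) / (1.64) = 2.929 m/s.

v₂ ≈ 2.93 m/s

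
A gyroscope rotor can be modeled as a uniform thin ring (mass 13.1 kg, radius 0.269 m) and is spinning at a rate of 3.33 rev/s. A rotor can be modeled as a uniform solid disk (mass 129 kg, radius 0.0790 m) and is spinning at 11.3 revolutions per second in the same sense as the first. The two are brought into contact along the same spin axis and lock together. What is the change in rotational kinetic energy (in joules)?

No external torque acts about the common axis, so total angular momentum is conserved.
Moments of inertia: I_A = (13.1)(0.269)² = 0.9479 kg·m²; I_B = ½(129)(0.0790)² = 0.4025 kg·m².
Taking A's sense as positive: L = (0.9479)(3.33) + (0.4025)(11.3) = 7.705 kg·m²·rev/s.
Combined I = 0.9479 + 0.4025 = 1.350 kg·m².
ω_f = L / I = 7.705 / 1.350 = 5.706 rev/s.
KE_i = ½ΣIω² = 1222 J; KE_f = ½(1.350)(35.85)² = 867.8 J.

ΔKE ≈ -354 J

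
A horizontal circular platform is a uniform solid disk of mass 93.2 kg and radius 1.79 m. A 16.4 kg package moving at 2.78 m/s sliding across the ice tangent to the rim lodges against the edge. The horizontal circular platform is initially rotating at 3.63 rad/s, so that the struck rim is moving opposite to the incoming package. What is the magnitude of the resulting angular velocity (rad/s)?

The axle reaction passes through the central axle and exerts no torque about it; angular momentum about the central axle is conserved through the impact.
I_p = ½(93.2)(1.79)² = 149.3 kg·m². Taking the sense of the package's angular momentum as positive, L_{package} = m v R = (16.4)(2.78)(1.79) = 81.61 kg·m²/s.
L_i = −I_p ω_p + m v R = −(149.3)(3.63) + 81.61 = -460.4 kg·m²/s.
After sticking, I_f = I_p + m R² = 149.3 + (16.4)(1.79)² = 201.9 kg·m².
ω_f = L_i / I_f = -460.4 / 201.9 = -2.281 rad/s.

|ω_f| ≈ 2.28 rad/s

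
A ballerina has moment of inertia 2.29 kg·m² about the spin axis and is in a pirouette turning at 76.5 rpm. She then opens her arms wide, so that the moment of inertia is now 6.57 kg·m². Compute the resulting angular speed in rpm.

No external torque acts about the spin axis, so angular momentum is conserved.
ω₂ = I₁ω₁ / I₂ = (2.290)(76.5 rpm) / (6.570) = 26.66 rpm.

ω₂ ≈ 26.7 rpm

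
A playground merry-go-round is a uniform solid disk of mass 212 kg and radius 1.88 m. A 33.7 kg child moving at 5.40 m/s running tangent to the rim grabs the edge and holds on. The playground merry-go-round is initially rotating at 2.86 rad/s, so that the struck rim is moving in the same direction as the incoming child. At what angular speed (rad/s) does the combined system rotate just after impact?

|ω_f| ≈ 2.86 rad/s

The axle reaction passes through the axle and exerts no torque about it; angular momentum about the axle is conserved through the impact.
I_p = ½(212)(1.88)² = 374.6 kg·m². Taking the sense of the child's angular momentum as positive, L_{child} = m v R = (33.7)(5.40)(1.88) = 342.1 kg·m²/s.
L_i = +I_p ω_p + m v R = +(374.6)(2.86) + 342.1 = 1414 kg·m²/s.
After sticking, I_f = I_p + m R² = 374.6 + (33.7)(1.88)² = 493.8 kg·m².
ω_f = L_i / I_f = 1414 / 493.8 = 2.863 rad/s.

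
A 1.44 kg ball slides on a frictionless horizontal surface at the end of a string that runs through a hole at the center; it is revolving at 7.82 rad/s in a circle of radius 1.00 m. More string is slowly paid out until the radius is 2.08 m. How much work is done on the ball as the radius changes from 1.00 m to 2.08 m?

W ≈ -33.9 J

No torque about the axis ⇒ m r₁² ω₁ = m r₂² ω₂.
ω₂ = ω₁ (r₁/r₂)² = (7.82)(1.00/2.08)² = 1.808 rad/s.
W = ΔKE = ½m(v₂² − v₁²) = -33.85 J.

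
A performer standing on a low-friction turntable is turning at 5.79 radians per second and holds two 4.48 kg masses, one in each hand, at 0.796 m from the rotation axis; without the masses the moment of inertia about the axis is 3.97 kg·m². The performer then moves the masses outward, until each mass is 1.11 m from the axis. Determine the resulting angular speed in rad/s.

ω₂ ≈ 3.72 rad/s

With no external torque about the axis, L is conserved: I₁ω₁ = I₂ω₂.
I₁ = 3.97 + 2(4.48)(0.796)² = 9.647 kg·m²; I₂ = 3.97 + 2(4.48)(1.11)² = 15.01 kg·m².
ω₂ = I₁ω₁ / I₂ = (9.647)(5.79 rad/s) / (15.01) = 3.721 rad/s.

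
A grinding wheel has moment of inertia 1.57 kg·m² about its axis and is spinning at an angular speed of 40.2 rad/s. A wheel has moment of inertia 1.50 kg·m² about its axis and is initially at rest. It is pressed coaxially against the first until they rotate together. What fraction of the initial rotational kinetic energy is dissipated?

No external torque acts about the common axis, so total angular momentum is conserved.
Taking A's sense as positive: L = (1.570)(40.2) = 63.11 kg·m²·rad/s.
Combined I = 1.570 + 1.500 = 3.070 kg·m².
ω_f = L / I = 63.11 / 3.070 = 20.56 rad/s.
KE_i = ½ΣIω² = 1269 J; KE_f = ½(3.070)(20.56)² = 648.8 J.
Fraction dissipated = (KE_i − KE_f)/KE_i = 0.4886.

fraction ≈ 0.489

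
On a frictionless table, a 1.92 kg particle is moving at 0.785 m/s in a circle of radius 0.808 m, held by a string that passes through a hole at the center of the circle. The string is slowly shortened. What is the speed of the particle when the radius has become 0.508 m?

v₂ ≈ 1.25 m/s

The only horizontal force on the mass is along the cord (radial), so it exerts no torque about the hole and angular momentum m v r is conserved.
v₂ = v₁ r₁ / r₂ = (0.785)(0.808) / (0.508) = 1.249 m/s.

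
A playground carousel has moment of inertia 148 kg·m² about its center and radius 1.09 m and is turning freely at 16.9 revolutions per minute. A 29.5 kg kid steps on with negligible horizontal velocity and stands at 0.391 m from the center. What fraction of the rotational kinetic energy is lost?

fraction ≈ 0.0296

No external torque acts about the center; L_before = L_after.
Added inertia Σmr² = (29.5)(0.391)² = 4.510 kg·m²; I_f = 148.0 + 4.510 = 152.5 kg·m².
ω_f = I_p ω_i / I_f = (148.0)(16.9) / 152.5 = 16.40 rpm.
KE_i = ½(148.0)(1.770 rad/s)² = 231.8 J; KE_f = ½(152.5)(1.717)² = 224.9 J.
Fraction lost = 0.02957.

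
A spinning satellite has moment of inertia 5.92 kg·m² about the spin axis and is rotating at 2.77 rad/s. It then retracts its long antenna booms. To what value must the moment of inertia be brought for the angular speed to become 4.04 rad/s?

With no external torque about the axis, L is conserved: I₁ω₁ = I₂ω₂.
I₂ = I₁ω₁ / ω₂ = (5.92)(2.77) / (4.04) = 4.059 kg·m².

I₂ ≈ 4.06 kg·m²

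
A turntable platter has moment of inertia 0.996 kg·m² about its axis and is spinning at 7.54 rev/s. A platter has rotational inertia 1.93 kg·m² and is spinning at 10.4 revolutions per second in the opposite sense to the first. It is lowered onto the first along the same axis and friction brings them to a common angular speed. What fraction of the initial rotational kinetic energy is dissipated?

fraction ≈ 0.797

The coupling torques are internal; angular momentum about the shared axis is conserved.
Taking A's sense as positive: L = (0.9960)(7.54) − (1.930)(10.4) = -12.56 kg·m²·rev/s.
Combined I = 0.9960 + 1.930 = 2.926 kg·m².
ω_f = L / I = -12.56 / 2.926 = -4.293 rev/s.
KE_i = ½ΣIω² = 5238 J; KE_f = ½(2.926)(26.98)² = 1065 J.
Fraction dissipated = (KE_i − KE_f)/KE_i = 0.7968.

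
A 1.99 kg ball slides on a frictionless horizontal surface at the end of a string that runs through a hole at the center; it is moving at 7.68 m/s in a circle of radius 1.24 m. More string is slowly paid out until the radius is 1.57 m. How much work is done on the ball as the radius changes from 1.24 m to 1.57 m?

W ≈ -22.1 J

Central (radial) force ⇒ zero torque about the center ⇒ m v r is constant.
v₂ = v₁ r₁ / r₂ = (7.68)(1.24) / (1.57) = 6.066 m/s.
W = ΔKE = ½m(v₂² − v₁²) = -22.08 J.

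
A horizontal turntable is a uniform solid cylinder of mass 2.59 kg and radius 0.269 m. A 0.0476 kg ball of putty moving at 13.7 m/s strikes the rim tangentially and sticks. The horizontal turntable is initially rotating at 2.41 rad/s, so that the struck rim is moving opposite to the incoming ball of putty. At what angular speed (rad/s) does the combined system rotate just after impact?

|ω_f| ≈ 0.519 rad/s

The axle reaction passes through the axle and exerts no torque about it; angular momentum about the axle is conserved through the impact.
I_p = ½(2.59)(0.269)² = 0.09371 kg·m². Taking the sense of the ball of putty's angular momentum as positive, L_{ball} = m v R = (0.0476)(13.7)(0.269) = 0.1754 kg·m²/s.
L_i = −I_p ω_p + m v R = −(0.09371)(2.41) + 0.1754 = -0.05041 kg·m²/s.
After sticking, I_f = I_p + m R² = 0.09371 + (0.0476)(0.269)² = 0.09715 kg·m².
ω_f = L_i / I_f = -0.05041 / 0.09715 = -0.5189 rad/s.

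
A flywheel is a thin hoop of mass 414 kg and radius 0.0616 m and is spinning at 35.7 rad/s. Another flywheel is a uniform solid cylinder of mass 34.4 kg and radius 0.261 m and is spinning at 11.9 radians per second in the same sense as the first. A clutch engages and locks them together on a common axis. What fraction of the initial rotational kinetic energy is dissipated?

The coupling torques are internal; angular momentum about the shared axis is conserved.
Moments of inertia: I_A = (414)(0.0616)² = 1.571 kg·m²; I_B = ½(34.4)(0.261)² = 1.172 kg·m².
Taking A's sense as positive: L = (1.571)(35.7) + (1.172)(11.9) = 70.03 kg·m²·rad/s.
Combined I = 1.571 + 1.172 = 2.743 kg·m².
ω_f = L / I = 70.03 / 2.743 = 25.53 rad/s.
KE_i = ½ΣIω² = 1084 J; KE_f = ½(2.743)(25.53)² = 894.0 J.
Fraction dissipated = (KE_i − KE_f)/KE_i = 0.1753.

fraction ≈ 0.175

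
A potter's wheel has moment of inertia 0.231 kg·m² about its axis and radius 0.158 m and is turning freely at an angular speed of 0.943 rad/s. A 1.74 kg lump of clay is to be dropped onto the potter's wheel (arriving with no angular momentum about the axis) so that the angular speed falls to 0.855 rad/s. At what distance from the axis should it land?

No external torque acts about the axis; L_before = L_after.
I_p ω_i = (I_p + m r²) ω_f ⇒ m r² = I_p(ω_i/ω_f − 1) = 0.2310(0.943/0.855 − 1) = 0.02378 kg·m².
r = √(0.02378/1.74) = 0.1169 m.

r ≈ 0.117 m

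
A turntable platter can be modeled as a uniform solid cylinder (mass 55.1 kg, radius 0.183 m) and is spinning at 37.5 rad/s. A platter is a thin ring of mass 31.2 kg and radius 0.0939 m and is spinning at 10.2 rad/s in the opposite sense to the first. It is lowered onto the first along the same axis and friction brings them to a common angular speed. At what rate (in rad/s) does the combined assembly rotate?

The coupling torques are internal; angular momentum about the shared axis is conserved.
Moments of inertia: I_A = ½(55.1)(0.183)² = 0.9226 kg·m²; I_B = (31.2)(0.0939)² = 0.2751 kg·m².
Taking A's sense as positive: L = (0.9226)(37.5) − (0.2751)(10.2) = 31.79 kg·m²·rad/s.
Combined I = 0.9226 + 0.2751 = 1.198 kg·m².
ω_f = L / I = 31.79 / 1.198 = 26.54 rad/s.

|ω_f| ≈ 26.5 rad/s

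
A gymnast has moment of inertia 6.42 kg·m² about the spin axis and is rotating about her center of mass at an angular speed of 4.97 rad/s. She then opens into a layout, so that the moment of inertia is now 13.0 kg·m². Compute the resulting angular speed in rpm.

Angular momentum about the spin axis is conserved since the torque about it is zero.
ω₂ = I₁ω₁ / I₂ = (6.420)(4.97 rad/s) / (13.00) = 2.454 rad/s = 23.44 rpm.

ω₂ ≈ 23.4 rpm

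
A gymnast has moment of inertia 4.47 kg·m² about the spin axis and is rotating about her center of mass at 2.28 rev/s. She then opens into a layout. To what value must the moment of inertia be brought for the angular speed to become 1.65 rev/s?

I₂ ≈ 6.18 kg·m²

No external torque acts about the spin axis, so angular momentum is conserved.
I₂ = I₁ω₁ / ω₂ = (4.47)(2.28) / (1.65) = 6.177 kg·m².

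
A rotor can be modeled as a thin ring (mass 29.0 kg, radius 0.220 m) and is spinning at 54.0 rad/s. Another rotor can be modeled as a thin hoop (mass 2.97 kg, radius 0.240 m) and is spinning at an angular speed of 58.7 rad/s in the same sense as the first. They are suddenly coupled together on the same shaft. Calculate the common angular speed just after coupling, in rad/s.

No external torque acts about the common axis, so total angular momentum is conserved.
Moments of inertia: I_A = (29.0)(0.220)² = 1.404 kg·m²; I_B = (2.97)(0.240)² = 0.1711 kg·m².
Taking A's sense as positive: L = (1.404)(54.0) + (0.1711)(58.7) = 85.84 kg·m²·rad/s.
Combined I = 1.404 + 0.1711 = 1.575 kg·m².
ω_f = L / I = 85.84 / 1.575 = 54.51 rad/s.

|ω_f| ≈ 54.5 rad/s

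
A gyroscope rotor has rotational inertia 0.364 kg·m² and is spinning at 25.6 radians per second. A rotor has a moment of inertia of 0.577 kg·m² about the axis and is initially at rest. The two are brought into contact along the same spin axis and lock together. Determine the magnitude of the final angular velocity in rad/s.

The coupling torques are internal; angular momentum about the shared axis is conserved.
Taking A's sense as positive: L = (0.3640)(25.6) = 9.318 kg·m²·rad/s.
Combined I = 0.3640 + 0.5770 = 0.9410 kg·m².
ω_f = L / I = 9.318 / 0.9410 = 9.903 rad/s.

|ω_f| ≈ 9.90 rad/s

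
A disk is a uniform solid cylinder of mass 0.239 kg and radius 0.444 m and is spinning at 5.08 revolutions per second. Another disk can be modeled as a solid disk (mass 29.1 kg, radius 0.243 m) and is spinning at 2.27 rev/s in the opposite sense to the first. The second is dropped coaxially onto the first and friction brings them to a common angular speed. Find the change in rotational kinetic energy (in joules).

No external torque acts about the common axis, so total angular momentum is conserved.
Moments of inertia: I_A = ½(0.239)(0.444)² = 0.02356 kg·m²; I_B = ½(29.1)(0.243)² = 0.8592 kg·m².
Taking A's sense as positive: L = (0.02356)(5.08) − (0.8592)(2.27) = -1.831 kg·m²·rev/s.
Combined I = 0.02356 + 0.8592 = 0.8827 kg·m².
ω_f = L / I = -1.831 / 0.8827 = -2.074 rev/s.
KE_i = ½ΣIω² = 99.39 J; KE_f = ½(0.8827)(13.03)² = 74.94 J.

ΔKE ≈ -24.5 J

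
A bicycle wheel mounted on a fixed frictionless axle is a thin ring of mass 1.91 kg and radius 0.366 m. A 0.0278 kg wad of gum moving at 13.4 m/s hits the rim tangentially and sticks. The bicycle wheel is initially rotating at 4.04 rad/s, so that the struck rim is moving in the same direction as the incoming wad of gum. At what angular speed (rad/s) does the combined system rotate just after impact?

The axle reaction passes through the axle and exerts no torque about it; angular momentum about the axle is conserved through the impact.
I_p = (1.91)(0.366)² = 0.2559 kg·m². Taking the sense of the wad of gum's angular momentum as positive, L_{wad} = m v R = (0.0278)(13.4)(0.366) = 0.1363 kg·m²/s.
L_i = +I_p ω_p + m v R = +(0.2559)(4.04) + 0.1363 = 1.170 kg·m²/s.
After sticking, I_f = I_p + m R² = 0.2559 + (0.0278)(0.366)² = 0.2596 kg·m².
ω_f = L_i / I_f = 1.170 / 0.2596 = 4.507 rad/s.

|ω_f| ≈ 4.51 rad/s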